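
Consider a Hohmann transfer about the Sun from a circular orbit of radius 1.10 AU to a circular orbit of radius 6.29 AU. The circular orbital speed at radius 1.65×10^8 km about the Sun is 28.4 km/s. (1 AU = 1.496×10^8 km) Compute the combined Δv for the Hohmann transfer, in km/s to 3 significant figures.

From the circular-orbit relation v² = μ/r at r = 1.65×10^8 km: μ = v²r = (28.4)² × 1.65×10^8 = 1.33082×10^11 km³/s².
In km: r₁ = 1.10 × 1.496×10^8 = 1.6456×10^8 km; r₂ = 6.29 × 1.496×10^8 = 9.40984×10^8 km.
Transfer-ellipse semi-major axis a_t = (r₁ + r₂)/2 = (1.6456×10^8 + 9.40984×10^8)/2 = 5.52772×10^8 km.
Circular speed at r₁: v₁ = √(μ/r₁) = √(1.33082×10^11/1.6456×10^8) = 28.438 km/s.
Transfer-orbit speed at r₁ (vis-viva): v_p = √[μ(2/r₁ − 1/a_t)] = 37.104 km/s.
First burn Δv₁ = |v_p − v₁| = 8.666 km/s.
At r₂, v₂ = √(μ/r₂) = 11.8924 km/s.
Transfer-orbit speed at r₂: v_a = √[μ(2/r₂ − 1/a_t)] = 6.48871 km/s.
Second burn Δv₂ = |v₂ − v_a| = 5.404 km/s.
Δv = Δv₁ + Δv₂ = 8.666 + 5.404 = 14.07 km/s.

Δv = 14.1 km/s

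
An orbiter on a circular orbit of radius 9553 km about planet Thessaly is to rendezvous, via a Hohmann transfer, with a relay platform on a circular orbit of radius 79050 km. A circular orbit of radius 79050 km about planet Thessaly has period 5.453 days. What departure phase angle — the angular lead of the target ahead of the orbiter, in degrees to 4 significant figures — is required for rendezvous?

From Kepler's third law T² = 4π²r³/μ at r = 79050 km, T = 5.453 days = 5.453 × 86400 s = 4.711392×10^5 s: μ = 4π²r³/T² = 87855.1 km³/s².
Semi-major axis of the transfer orbit: a_t = (9553 + 79050)/2 = 44301.5 km.
Transfer time t = π√(a_t³/μ) = 98830 s.
Target angular speed ω₂ = √(μ/r₂³) = 1.334×10^-5 rad/s.
Angle swept by the target during transfer: ω₂·t = 1.318 rad = 75.52°.
The orbiter traverses 180° on the transfer ellipse, so the target must lead by 180° − 75.52° = 104.5°.

φ = 104.5°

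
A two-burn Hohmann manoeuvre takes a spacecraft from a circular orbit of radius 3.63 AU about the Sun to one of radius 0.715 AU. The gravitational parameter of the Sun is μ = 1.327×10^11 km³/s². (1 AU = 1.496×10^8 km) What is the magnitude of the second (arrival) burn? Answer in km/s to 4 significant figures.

In km: r₁ = 3.63 × 1.496×10^8 = 5.43048×10^8 km; r₂ = 0.715 × 1.496×10^8 = 1.06964×10^8 km.
Transfer-ellipse semi-major axis a_t = (r₁ + r₂)/2 = (5.43048×10^8 + 1.06964×10^8)/2 = 3.25006×10^8 km.
Circular speed at r = 1.06964×10^8 km: v_c = √(μ/r) = 35.22 km/s.
Vis-viva on the transfer ellipse at r = 1.06964×10^8 km gives v_t = √[μ(2/r − 1/a_t)] = 45.53 km/s.
Δv₂ = |v_t − v_c| = |45.53 − 35.22| = 10.31 km/s.

Δv₂ = 10.31 km/s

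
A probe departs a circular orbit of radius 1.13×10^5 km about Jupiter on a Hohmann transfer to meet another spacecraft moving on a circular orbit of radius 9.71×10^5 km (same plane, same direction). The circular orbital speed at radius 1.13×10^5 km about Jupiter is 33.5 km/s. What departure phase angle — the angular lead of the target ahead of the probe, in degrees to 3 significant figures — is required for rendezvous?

From the circular-orbit relation v² = μ/r at r = 1.13×10^5 km: μ = v²r = (33.5)² × 1.13×10^5 = 1.26814×10^8 km³/s².
Semi-major axis of the transfer orbit: a_t = (1.130×10^5 + 9.710×10^5)/2 = 5.420×10^5 km.
Transfer time t = π√(a_t³/μ) = 1.11318×10^5 s.
Target angular speed ω₂ = √(μ/r₂³) = 1.17694×10^-5 rad/s.
Angle swept by the target during transfer: ω₂·t = 1.31015 rad = 75.07°.
The probe traverses 180° on the transfer ellipse, so the target must lead by 180° − 75.07° = 105°.

φ = 105°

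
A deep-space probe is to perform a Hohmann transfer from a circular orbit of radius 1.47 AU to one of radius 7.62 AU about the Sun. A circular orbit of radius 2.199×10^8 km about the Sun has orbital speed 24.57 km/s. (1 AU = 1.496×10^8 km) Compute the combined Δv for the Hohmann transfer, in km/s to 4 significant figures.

Δv = 11.90 km/s

From the circular-orbit relation v² = μ/r at r = 2.199×10^8 km: μ = v²r = (24.57)² × 2.199×10^8 = 1.32750×10^11 km³/s².
In km: r₁ = 1.47 × 1.496×10^8 = 2.19912×10^8 km; r₂ = 7.62 × 1.496×10^8 = 1.139952×10^9 km.
Semi-major axis of the transfer orbit: a_t = (2.19912×10^8 + 1.139952×10^9)/2 = 6.79932×10^8 km.
Circular speed at r₁: v₁ = √(μ/r₁) = √(1.32750×10^11/2.19912×10^8) = 24.569 km/s.
Transfer-orbit speed at r₁ (vis-viva): v_p = √[μ(2/r₁ − 1/a_t)] = 31.813 km/s.
First burn Δv₁ = |v_p − v₁| = 7.244 km/s.
Circular speed at r₂: v₂ = √(μ/r₂) = 10.791 km/s.
Transfer-orbit speed at r₂: v_a = √[μ(2/r₂ − 1/a_t)] = 6.1371 km/s.
Second burn Δv₂ = |v₂ − v_a| = 4.654 km/s.
Total Δv = Δv₁ + Δv₂ = 11.90 km/s.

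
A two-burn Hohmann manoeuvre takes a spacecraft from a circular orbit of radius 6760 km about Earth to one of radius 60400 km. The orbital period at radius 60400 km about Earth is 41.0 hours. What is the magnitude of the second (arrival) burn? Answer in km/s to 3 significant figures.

From Kepler's third law T² = 4π²r³/μ at r = 60400 km, T = 41.0 hours = 41.0 × 3600 s = 1.476×10^5 s: μ = 4π²r³/T² = 3.99299×10^5 km³/s².
The Hohmann ellipse has a_t = (r₁ + r₂)/2 = 33580 km.
Circular speed at r = 60400 km: v_c = √(μ/r) = 2.5712 km/s.
Vis-viva on the transfer ellipse at r = 60400 km gives v_t = √[μ(2/r − 1/a_t)] = 1.1536 km/s.
Δv₂ = |v_t − v_c| = |1.1536 − 2.5712| = 1.418 km/s.

Δv₂ = 1.42 km/s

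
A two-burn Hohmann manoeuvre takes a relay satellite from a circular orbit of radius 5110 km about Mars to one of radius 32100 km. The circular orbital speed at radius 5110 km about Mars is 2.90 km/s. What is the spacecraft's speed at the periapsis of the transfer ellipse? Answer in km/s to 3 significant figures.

From the circular-orbit relation v² = μ/r at r = 5110 km: μ = v²r = (2.90)² × 5110 = 42975.1 km³/s².
Semi-major axis of the transfer orbit: a_t = (5110 + 32100)/2 = 18605 km.
At periapsis, r = 5110 km.
Vis-viva: v = √[μ(2/r − 1/a_t)] = √[42975.1 × (2/5110 − 1/18605)] = 3.809 km/s.

v = 3.81 km/s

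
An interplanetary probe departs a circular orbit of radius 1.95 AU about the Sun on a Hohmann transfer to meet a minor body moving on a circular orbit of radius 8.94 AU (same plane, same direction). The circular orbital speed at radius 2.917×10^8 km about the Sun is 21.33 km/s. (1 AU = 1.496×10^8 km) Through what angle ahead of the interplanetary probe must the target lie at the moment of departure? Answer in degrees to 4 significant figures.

φ = 94.44°

From the circular-orbit relation v² = μ/r at r = 2.917×10^8 km: μ = v²r = (21.33)² × 2.917×10^8 = 1.32714×10^11 km³/s².
In km: r₁ = 1.95 × 1.496×10^8 = 2.9172×10^8 km; r₂ = 8.94 × 1.496×10^8 = 1.337424×10^9 km.
Semi-major axis of the transfer orbit: a_t = (2.9172×10^8 + 1.337424×10^9)/2 = 8.14572×10^8 km.
The half-period of the transfer ellipse is t = π√(a_t³/μ) = 2.005×10^8 s.
Target angular speed ω₂ = √(μ/r₂³) = 7.448×10^-9 rad/s.
Angle swept by the target during transfer: ω₂·t = 1.4933 rad = 85.56°.
Arrival is 180° from departure on the ellipse, so φ = 180° − 85.56° = 94.44°.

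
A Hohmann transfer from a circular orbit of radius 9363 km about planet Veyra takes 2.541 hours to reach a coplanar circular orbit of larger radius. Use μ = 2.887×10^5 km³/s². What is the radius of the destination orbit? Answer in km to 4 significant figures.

r₂ = 17590 km

Transfer time t = 2.541 hours = 9147.6 s, and t = π√(a_t³/μ).
So a_t = (μ t²/π²)^(1/3) = (2.887×10^5 × (9147.6)² / π²)^(1/3) = 13477 km.
Since a_t = (r₁ + r₂)/2, r₂ = 2a_t − r₁ = 2×13477 − 9363 = 17591 km.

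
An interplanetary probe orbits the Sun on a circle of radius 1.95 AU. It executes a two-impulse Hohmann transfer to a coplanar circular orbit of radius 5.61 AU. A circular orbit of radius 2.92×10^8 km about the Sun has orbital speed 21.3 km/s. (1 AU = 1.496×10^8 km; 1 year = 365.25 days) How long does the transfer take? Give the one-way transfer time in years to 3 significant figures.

From the circular-orbit relation v² = μ/r at r = 2.92×10^8 km: μ = v²r = (21.3)² × 2.92×10^8 = 1.32477×10^11 km³/s².
In km: r₁ = 1.95 × 1.496×10^8 = 2.9172×10^8 km; r₂ = 5.61 × 1.496×10^8 = 8.39256×10^8 km.
Transfer-ellipse semi-major axis a_t = (r₁ + r₂)/2 = (2.9172×10^8 + 8.39256×10^8)/2 = 5.65488×10^8 km.
Half the transfer-orbit period gives t = π√(a_t³/μ) = 1.161×10^8 s.
Converting: 1.161×10^8 s ÷ 3.15576×10^7 s/year (365.25 × 86400) = 3.68 years.

t = 3.68 years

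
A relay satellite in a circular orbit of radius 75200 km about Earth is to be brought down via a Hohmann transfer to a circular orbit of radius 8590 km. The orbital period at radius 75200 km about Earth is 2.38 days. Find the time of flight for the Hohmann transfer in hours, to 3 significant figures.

t = 11.9 hours

From Kepler's third law T² = 4π²r³/μ at r = 75200 km, T = 2.38 days = 2.38 × 86400 s = 2.05632×10^5 s: μ = 4π²r³/T² = 3.97038×10^5 km³/s².
The Hohmann ellipse has a_t = (r₁ + r₂)/2 = 41895 km.
Transfer time t = π√(a_t³/μ) = π√((41895)³ / 3.97038×10^5) = 42750 s.
Converting: 42750 s ÷ 3600 s/hour = 11.9 hours.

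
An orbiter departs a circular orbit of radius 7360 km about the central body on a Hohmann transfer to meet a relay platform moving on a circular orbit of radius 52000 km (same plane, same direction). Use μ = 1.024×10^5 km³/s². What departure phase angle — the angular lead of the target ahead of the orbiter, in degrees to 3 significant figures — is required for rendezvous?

φ = 102°

The Hohmann ellipse has a_t = (r₁ + r₂)/2 = 29680 km.
Transfer time t = π√(a_t³/μ) = 50199 s.
The target's mean motion on its circular orbit is ω₂ = √(μ/r₂³) = 2.6986×10^-5 rad/s.
Angle swept by the target during transfer: ω₂·t = 1.3547 rad = 77.62°.
Arrival is 180° from departure on the ellipse, so φ = 180° − 77.62° = 102°.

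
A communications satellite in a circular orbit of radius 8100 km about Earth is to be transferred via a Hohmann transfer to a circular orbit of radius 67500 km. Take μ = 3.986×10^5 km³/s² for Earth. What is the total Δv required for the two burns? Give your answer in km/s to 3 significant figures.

The Hohmann ellipse has a_t = (r₁ + r₂)/2 = 37800 km.
At r₁ the circular-orbit speed is v₁ = √(μ/r₁) = 7.015 km/s.
On the transfer ellipse at r₁, vis-viva gives v_p = √[μ(2/r₁ − 1/a_t)] = 9.374 km/s.
First burn Δv₁ = |v_p − v₁| = 2.359 km/s.
Circular speed at r₂: v₂ = √(μ/r₂) = 2.430 km/s.
Transfer-orbit speed at r₂: v_a = √[μ(2/r₂ − 1/a_t)] = 1.125 km/s.
Second burn Δv₂ = |v₂ − v_a| = 1.305 km/s.
Total Δv = Δv₁ + Δv₂ = 3.664 km/s.

Δv = 3.66 km/s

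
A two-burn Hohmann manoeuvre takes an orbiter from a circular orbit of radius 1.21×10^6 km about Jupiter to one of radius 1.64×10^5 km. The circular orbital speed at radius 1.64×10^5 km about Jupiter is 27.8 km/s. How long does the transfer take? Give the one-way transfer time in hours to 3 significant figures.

From the circular-orbit relation v² = μ/r at r = 1.64×10^5 km: μ = v²r = (27.8)² × 1.64×10^5 = 1.26746×10^8 km³/s².
Semi-major axis of the transfer orbit: a_t = (1.210×10^6 + 1.640×10^5)/2 = 6.870×10^5 km.
Half the transfer-orbit period gives t = π√(a_t³/μ) = 1.589×10^5 s.
Converting: 1.589×10^5 s ÷ 3600 s/hour = 44.1 hours.

t = 44.1 hours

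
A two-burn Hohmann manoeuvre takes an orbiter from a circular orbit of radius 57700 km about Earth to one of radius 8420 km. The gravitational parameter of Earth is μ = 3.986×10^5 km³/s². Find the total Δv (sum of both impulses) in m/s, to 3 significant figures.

The Hohmann ellipse has a_t = (r₁ + r₂)/2 = 33060 km.
At r₁ the circular-orbit speed is v₁ = √(μ/r₁) = 2.628 km/s.
Transfer-orbit speed at r₁ (vis-viva equation): v_a = √[μ(2/r₁ − 1/a_t)] = 1.326 km/s.
First burn Δv₁ = |v_a − v₁| = 1.302 km/s.
At r₂, v₂ = √(μ/r₂) = 6.8804 km/s.
Transfer-orbit speed at r₂: v_p = √[μ(2/r₂ − 1/a_t)] = 9.0897 km/s.
Second burn Δv₂ = |v₂ − v_p| = 2.209 km/s.
Total Δv = Δv₁ + Δv₂ = 3.511 km/s.

Δv = 3510 m/s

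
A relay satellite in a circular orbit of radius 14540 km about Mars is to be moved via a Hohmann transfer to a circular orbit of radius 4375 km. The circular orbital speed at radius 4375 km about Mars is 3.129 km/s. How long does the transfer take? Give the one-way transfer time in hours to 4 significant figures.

From the circular-orbit relation v² = μ/r at r = 4375 km: μ = v²r = (3.129)² × 4375 = 42834.1 km³/s².
The Hohmann ellipse has a_t = (r₁ + r₂)/2 = 9457.5 km.
By Kepler's third law the transfer-orbit period is T = 2π√(a_t³/μ), so t = T/2 = 13960 s.
Converting: 13960 s ÷ 3600 s/hour = 3.878 hours.

t = 3.878 hours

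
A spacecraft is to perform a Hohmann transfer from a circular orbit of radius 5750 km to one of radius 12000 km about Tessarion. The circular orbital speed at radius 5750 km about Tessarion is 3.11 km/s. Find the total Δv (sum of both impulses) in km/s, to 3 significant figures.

From the circular-orbit relation v² = μ/r at r = 5750 km: μ = v²r = (3.11)² × 5750 = 55614.6 km³/s².
Transfer-ellipse semi-major axis a_t = (r₁ + r₂)/2 = (5750 + 12000)/2 = 8875 km.
At r₁ the circular-orbit speed is v₁ = √(μ/r₁) = 3.1100 km/s.
On the transfer ellipse at r₁, v² = μ(2/r − 1/a) gives v_p = √[μ(2/r₁ − 1/a_t)] = 3.6163 km/s.
First burn Δv₁ = |v_p − v₁| = 0.5063 km/s.
At r₂, v₂ = √(μ/r₂) = 2.153 km/s.
Transfer-orbit speed at r₂: v_a = √[μ(2/r₂ − 1/a_t)] = 1.733 km/s.
Second burn Δv₂ = |v₂ − v_a| = 0.4200 km/s.
Δv = Δv₁ + Δv₂ = 0.5063 + 0.4200 = 0.9263 km/s.

Δv = 0.926 km/s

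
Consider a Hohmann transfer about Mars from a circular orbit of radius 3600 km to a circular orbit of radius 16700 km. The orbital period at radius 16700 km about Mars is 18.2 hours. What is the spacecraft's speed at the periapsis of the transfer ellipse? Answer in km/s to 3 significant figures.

v = 4.42 km/s

From Kepler's third law T² = 4π²r³/μ at r = 16700 km, T = 18.2 hours = 18.2 × 3600 s = 65520 s: μ = 4π²r³/T² = 42831.3 km³/s².
Transfer-ellipse semi-major axis a_t = (r₁ + r₂)/2 = (3600 + 16700)/2 = 10150 km.
At periapsis, r = 3600 km.
From the vis-viva equation, v = √[μ(2/r − 1/a_t)] = 4.424 km/s.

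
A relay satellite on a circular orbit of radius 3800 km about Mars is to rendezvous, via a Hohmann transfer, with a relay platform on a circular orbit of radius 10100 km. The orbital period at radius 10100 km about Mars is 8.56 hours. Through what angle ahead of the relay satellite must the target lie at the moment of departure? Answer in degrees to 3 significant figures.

φ = 77.3°

From Kepler's third law T² = 4π²r³/μ at r = 10100 km, T = 8.56 hours = 8.56 × 3600 s = 30816 s: μ = 4π²r³/T² = 42832.3 km³/s².
Semi-major axis of the transfer orbit: a_t = (3800 + 10100)/2 = 6950 km.
Transfer time t = π√(a_t³/μ) = 8795 s.
The target's mean motion on its circular orbit is ω₂ = √(μ/r₂³) = 2.039×10^-4 rad/s.
Angle swept by the target during transfer: ω₂·t = 1.793 rad = 102.7°.
The relay satellite traverses 180° on the transfer ellipse, so the target must lead by 180° − 102.7° = 77.3°.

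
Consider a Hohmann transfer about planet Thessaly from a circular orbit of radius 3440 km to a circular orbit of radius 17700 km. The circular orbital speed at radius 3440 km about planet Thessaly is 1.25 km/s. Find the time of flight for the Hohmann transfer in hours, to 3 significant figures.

t = 12.9 hours

From the circular-orbit relation v² = μ/r at r = 3440 km: μ = v²r = (1.25)² × 3440 = 5375.00 km³/s².
Semi-major axis of the transfer orbit: a_t = (3440 + 17700)/2 = 10570 km.
Half the transfer-orbit period gives t = π√(a_t³/μ) = 46570 s.
Converting: 46570 s ÷ 3600 s/hour = 12.9 hours.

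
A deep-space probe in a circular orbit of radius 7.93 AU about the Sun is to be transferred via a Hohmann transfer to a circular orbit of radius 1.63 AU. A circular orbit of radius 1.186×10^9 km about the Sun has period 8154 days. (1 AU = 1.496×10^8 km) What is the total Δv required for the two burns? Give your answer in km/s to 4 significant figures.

Δv = 11.12 km/s

From Kepler's third law T² = 4π²r³/μ at r = 1.186×10^9 km, T = 8154 days = 8154 × 86400 s = 7.045056×10^8 s: μ = 4π²r³/T² = 1.32692×10^11 km³/s².
In km: r₁ = 7.93 × 1.496×10^8 = 1.186328×10^9 km; r₂ = 1.63 × 1.496×10^8 = 2.43848×10^8 km.
The Hohmann ellipse has a_t = (r₁ + r₂)/2 = 7.15088×10^8 km.
At r₁ the circular-orbit speed is v₁ = √(μ/r₁) = 10.576 km/s.
On the transfer ellipse at r₁, v² = μ(2/r − 1/a) gives v_a = √[μ(2/r₁ − 1/a_t)] = 6.1759 km/s.
First burn Δv₁ = |v_a − v₁| = 4.400 km/s.
Circular speed at r₂: v₂ = √(μ/r₂) = 23.327 km/s.
Transfer-orbit speed at r₂: v_p = √[μ(2/r₂ − 1/a_t)] = 30.046 km/s.
Second burn Δv₂ = |v₂ − v_p| = 6.719 km/s.
Δv = Δv₁ + Δv₂ = 4.400 + 6.719 = 11.12 km/s.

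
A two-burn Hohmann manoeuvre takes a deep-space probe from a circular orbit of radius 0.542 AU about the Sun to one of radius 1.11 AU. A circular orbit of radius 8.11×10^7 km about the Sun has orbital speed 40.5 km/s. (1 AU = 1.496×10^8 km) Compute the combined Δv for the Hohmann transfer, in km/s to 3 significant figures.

Δv = 11.8 km/s

From the circular-orbit relation v² = μ/r at r = 8.11×10^7 km: μ = v²r = (40.5)² × 8.11×10^7 = 1.33024×10^11 km³/s².
In km: r₁ = 0.542 × 1.496×10^8 = 8.10832×10^7 km; r₂ = 1.11 × 1.496×10^8 = 1.66056×10^8 km.
Semi-major axis of the transfer orbit: a_t = (8.10832×10^7 + 1.66056×10^8)/2 = 1.235696×10^8 km.
Circular speed at r₁: v₁ = √(μ/r₁) = √(1.33024×10^11/8.10832×10^7) = 40.50 km/s.
On the transfer ellipse at r₁, v² = μ(2/r − 1/a) gives v_p = √[μ(2/r₁ − 1/a_t)] = 46.95 km/s.
First burn Δv₁ = |v_p − v₁| = 6.450 km/s.
Circular speed at r₂: v₂ = √(μ/r₂) = 28.303 km/s.
Transfer-orbit speed at r₂: v_a = √[μ(2/r₂ − 1/a_t)] = 22.927 km/s.
Second burn Δv₂ = |v₂ − v_a| = 5.376 km/s.
Total Δv = Δv₁ + Δv₂ = 11.83 km/s.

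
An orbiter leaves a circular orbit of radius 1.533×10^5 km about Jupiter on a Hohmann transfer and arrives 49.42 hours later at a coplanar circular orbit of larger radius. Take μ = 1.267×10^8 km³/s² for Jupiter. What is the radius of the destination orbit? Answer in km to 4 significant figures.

Transfer time t = 49.42 hours = 1.77912×10^5 s, and t = π√(a_t³/μ).
So a_t = (μ t²/π²)^(1/3) = (1.267×10^8 × (1.77912×10^5)² / π²)^(1/3) = 7.4068×10^5 km.
Since a_t = (r₁ + r₂)/2, r₂ = 2a_t − r₁ = 2×7.4068×10^5 − 1.533×10^5 = 1.32806×10^6 km.

r₂ = 1.328×10^6 km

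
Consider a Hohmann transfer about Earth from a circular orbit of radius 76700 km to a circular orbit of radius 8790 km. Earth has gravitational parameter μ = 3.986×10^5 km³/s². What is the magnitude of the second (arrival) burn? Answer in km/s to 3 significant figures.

Δv₂ = 2.29 km/s

The Hohmann ellipse has a_t = (r₁ + r₂)/2 = 42745 km.
On the circular orbit at r = 8790 km, v_c = √(μ/r) = 6.734 km/s.
Transfer-orbit speed at the same r (vis-viva, a = a_t): v_t = √[μ(2/r − 1/a_t)] = 9.020 km/s.
Δv₂ = |v_t − v_c| = |9.020 − 6.734| = 2.286 km/s.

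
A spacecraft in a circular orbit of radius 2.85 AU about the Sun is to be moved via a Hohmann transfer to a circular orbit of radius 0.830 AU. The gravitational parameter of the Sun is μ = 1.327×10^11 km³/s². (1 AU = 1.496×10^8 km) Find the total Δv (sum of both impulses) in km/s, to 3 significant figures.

In km: r₁ = 2.85 × 1.496×10^8 = 4.2636×10^8 km; r₂ = 0.830 × 1.496×10^8 = 1.24168×10^8 km.
Semi-major axis of the transfer orbit: a_t = (4.2636×10^8 + 1.24168×10^8)/2 = 2.75264×10^8 km.
At r₁ the circular-orbit speed is v₁ = √(μ/r₁) = 17.642 km/s.
On the transfer ellipse at r₁, vis-viva gives v_a = √[μ(2/r₁ − 1/a_t)] = 11.849 km/s.
First burn Δv₁ = |v_a − v₁| = 5.793 km/s.
Circular speed at r₂: v₂ = √(μ/r₂) = 32.691 km/s.
Transfer-orbit speed at r₂: v_p = √[μ(2/r₂ − 1/a_t)] = 40.686 km/s.
Second burn Δv₂ = |v₂ − v_p| = 7.995 km/s.
Δv = Δv₁ + Δv₂ = 5.793 + 7.995 = 13.79 km/s.

Δv = 13.8 km/s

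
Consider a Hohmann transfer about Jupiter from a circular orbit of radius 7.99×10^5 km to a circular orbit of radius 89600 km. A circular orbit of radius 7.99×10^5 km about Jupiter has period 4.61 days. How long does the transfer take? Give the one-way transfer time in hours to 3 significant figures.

t = 22.9 hours

From Kepler's third law T² = 4π²r³/μ at r = 7.99×10^5 km, T = 4.61 days = 4.61 × 86400 s = 3.98304×10^5 s: μ = 4π²r³/T² = 1.26932×10^8 km³/s².
Transfer-ellipse semi-major axis a_t = (r₁ + r₂)/2 = (7.990×10^5 + 89600)/2 = 4.443×10^5 km.
Transfer time t = π√(a_t³/μ) = π√((4.443×10^5)³ / 1.26932×10^8) = 82580 s.
Converting: 82580 s ÷ 3600 s/hour = 22.9 hours.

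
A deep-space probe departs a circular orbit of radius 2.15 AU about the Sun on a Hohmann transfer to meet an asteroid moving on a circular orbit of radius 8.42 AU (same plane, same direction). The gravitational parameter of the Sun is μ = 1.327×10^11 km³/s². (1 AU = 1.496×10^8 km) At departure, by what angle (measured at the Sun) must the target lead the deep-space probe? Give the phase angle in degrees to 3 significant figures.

φ = 90.5°

In km: r₁ = 2.15 × 1.496×10^8 = 3.2164×10^8 km; r₂ = 8.42 × 1.496×10^8 = 1.259632×10^9 km.
The Hohmann ellipse has a_t = (r₁ + r₂)/2 = 7.90636×10^8 km.
Transfer time t = π√(a_t³/μ) = 1.91725×10^8 s.
Target angular speed ω₂ = √(μ/r₂³) = 8.14835×10^-9 rad/s.
Angle swept by the target during transfer: ω₂·t = 1.5622 rad = 89.51°.
Arrival is 180° from departure on the ellipse, so φ = 180° − 89.51° = 90.5°.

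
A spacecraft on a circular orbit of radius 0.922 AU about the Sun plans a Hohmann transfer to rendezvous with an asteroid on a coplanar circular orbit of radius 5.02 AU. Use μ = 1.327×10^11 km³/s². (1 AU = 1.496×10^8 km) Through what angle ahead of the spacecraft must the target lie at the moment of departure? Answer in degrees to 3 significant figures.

φ = 98.0°

In km: r₁ = 0.922 × 1.496×10^8 = 1.379312×10^8 km; r₂ = 5.02 × 1.496×10^8 = 7.50992×10^8 km.
Transfer-ellipse semi-major axis a_t = (r₁ + r₂)/2 = (1.379312×10^8 + 7.50992×10^8)/2 = 4.444616×10^8 km.
The half-period of the transfer ellipse is t = π√(a_t³/μ) = 8.08101×10^7 s.
The target's mean motion on its circular orbit is ω₂ = √(μ/r₂³) = 1.77004×10^-8 rad/s.
Angle swept by the target during transfer: ω₂·t = 1.43037 rad = 81.954°.
The spacecraft traverses 180° on the transfer ellipse, so the target must lead by 180° − 81.954° = 98.0°.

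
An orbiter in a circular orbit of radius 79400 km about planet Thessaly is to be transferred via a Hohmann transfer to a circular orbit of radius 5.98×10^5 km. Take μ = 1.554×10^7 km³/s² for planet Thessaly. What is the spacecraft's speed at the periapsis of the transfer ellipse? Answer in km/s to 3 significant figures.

Semi-major axis of the transfer orbit: a_t = (79400 + 5.980×10^5)/2 = 3.387×10^5 km.
At periapsis, r = 79400 km.
From the vis-viva equation, v = √[μ(2/r − 1/a_t)] = 18.59 km/s.

v = 18.6 km/s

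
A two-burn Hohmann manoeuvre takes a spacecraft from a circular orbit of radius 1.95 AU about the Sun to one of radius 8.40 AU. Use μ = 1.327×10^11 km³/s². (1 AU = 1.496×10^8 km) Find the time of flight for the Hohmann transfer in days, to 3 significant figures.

In km: r₁ = 1.95 × 1.496×10^8 = 2.9172×10^8 km; r₂ = 8.40 × 1.496×10^8 = 1.25664×10^9 km.
Semi-major axis of the transfer orbit: a_t = (2.9172×10^8 + 1.25664×10^9)/2 = 7.7418×10^8 km.
Half the transfer-orbit period gives t = π√(a_t³/μ) = 1.858×10^8 s.
Converting: 1.858×10^8 s ÷ 86400 s/day = 2150 days.

t = 2150 days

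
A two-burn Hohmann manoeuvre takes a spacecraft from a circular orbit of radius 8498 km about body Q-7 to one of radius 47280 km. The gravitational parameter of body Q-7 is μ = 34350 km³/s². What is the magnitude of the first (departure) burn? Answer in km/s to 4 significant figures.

Transfer-ellipse semi-major axis a_t = (r₁ + r₂)/2 = (8498 + 47280)/2 = 27889 km.
Circular speed at r = 8498 km: v_c = √(μ/r) = 2.0105 km/s.
Transfer-orbit speed at the same r (vis-viva, a = a_t): v_t = √[μ(2/r − 1/a_t)] = 2.6177 km/s.
Δv₁ = |v_t − v_c| = |2.6177 − 2.0105| = 0.6072 km/s.

Δv₁ = 0.6072 km/s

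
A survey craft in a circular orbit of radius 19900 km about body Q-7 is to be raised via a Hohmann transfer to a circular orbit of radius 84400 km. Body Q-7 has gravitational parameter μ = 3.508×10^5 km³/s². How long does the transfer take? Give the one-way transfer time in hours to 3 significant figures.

t = 17.5 hours

The Hohmann ellipse has a_t = (r₁ + r₂)/2 = 52150 km.
Transfer time t = π√(a_t³/μ) = π√((52150)³ / 3.508×10^5) = 63170 s.
Converting: 63170 s ÷ 3600 s/hour = 17.5 hours.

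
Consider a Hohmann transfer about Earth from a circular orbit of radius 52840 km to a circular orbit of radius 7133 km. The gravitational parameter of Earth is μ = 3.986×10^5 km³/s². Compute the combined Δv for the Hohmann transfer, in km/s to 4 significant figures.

The Hohmann ellipse has a_t = (r₁ + r₂)/2 = 29986.5 km.
At r₁ the circular-orbit speed is v₁ = √(μ/r₁) = 2.747 km/s.
Transfer-orbit speed at r₁ (vis-viva equation): v_a = √[μ(2/r₁ − 1/a_t)] = 1.340 km/s.
First burn Δv₁ = |v_a − v₁| = 1.407 km/s.
Circular speed at r₂: v₂ = √(μ/r₂) = 7.475 km/s.
Transfer-orbit speed at r₂: v_p = √[μ(2/r₂ − 1/a_t)] = 9.923 km/s.
Second burn Δv₂ = |v₂ − v_p| = 2.448 km/s.
Δv = Δv₁ + Δv₂ = 1.407 + 2.448 = 3.855 km/s.

Δv = 3.855 km/s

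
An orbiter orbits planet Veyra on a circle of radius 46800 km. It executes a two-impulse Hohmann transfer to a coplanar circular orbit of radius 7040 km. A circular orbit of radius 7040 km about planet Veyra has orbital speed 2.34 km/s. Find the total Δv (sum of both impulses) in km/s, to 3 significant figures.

Δv = 1.19 km/s

From the circular-orbit relation v² = μ/r at r = 7040 km: μ = v²r = (2.34)² × 7040 = 38548.2 km³/s².
The Hohmann ellipse has a_t = (r₁ + r₂)/2 = 26920 km.
At r₁ the circular-orbit speed is v₁ = √(μ/r₁) = 0.9076 km/s.
Transfer-orbit speed at r₁ (v² = μ(2/r − 1/a)): v_a = √[μ(2/r₁ − 1/a_t)] = 0.4641 km/s.
First burn Δv₁ = |v_a − v₁| = 0.4435 km/s.
At r₂, v₂ = √(μ/r₂) = 2.3400 km/s.
Transfer-orbit speed at r₂: v_p = √[μ(2/r₂ − 1/a_t)] = 3.0853 km/s.
Second burn Δv₂ = |v₂ − v_p| = 0.7453 km/s.
Δv = Δv₁ + Δv₂ = 0.4435 + 0.7453 = 1.189 km/s.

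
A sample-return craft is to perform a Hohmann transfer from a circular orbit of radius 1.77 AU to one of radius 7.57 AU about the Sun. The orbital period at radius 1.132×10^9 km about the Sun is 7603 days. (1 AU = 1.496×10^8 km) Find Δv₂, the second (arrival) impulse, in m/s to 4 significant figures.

From Kepler's third law T² = 4π²r³/μ at r = 1.132×10^9 km, T = 7603 days = 7603 × 86400 s = 6.568992×10^8 s: μ = 4π²r³/T² = 1.32709×10^11 km³/s².
In km: r₁ = 1.77 × 1.496×10^8 = 2.64792×10^8 km; r₂ = 7.57 × 1.496×10^8 = 1.132472×10^9 km.
The Hohmann ellipse has a_t = (r₁ + r₂)/2 = 6.98632×10^8 km.
Circular speed at r = 1.132472×10^9 km: v_c = √(μ/r) = 10.8252 km/s.
Transfer-orbit speed at the same r (vis-viva, a = a_t): v_t = √[μ(2/r − 1/a_t)] = 6.66446 km/s.
Δv₂ = |v_t − v_c| = |6.66446 − 10.8252| = 4.161 km/s.

Δv₂ = 4161 m/s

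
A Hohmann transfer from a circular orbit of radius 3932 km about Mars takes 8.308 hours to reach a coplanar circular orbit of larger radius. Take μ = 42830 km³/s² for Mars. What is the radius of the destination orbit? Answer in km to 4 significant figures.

Transfer time t = 8.308 hours = 29908.8 s, and t = π√(a_t³/μ).
So a_t = (μ t²/π²)^(1/3) = (42830 × (29908.8)² / π²)^(1/3) = 15716 km.
Since a_t = (r₁ + r₂)/2, r₂ = 2a_t − r₁ = 2×15716 − 3932 = 27500 km.

r₂ = 27500 km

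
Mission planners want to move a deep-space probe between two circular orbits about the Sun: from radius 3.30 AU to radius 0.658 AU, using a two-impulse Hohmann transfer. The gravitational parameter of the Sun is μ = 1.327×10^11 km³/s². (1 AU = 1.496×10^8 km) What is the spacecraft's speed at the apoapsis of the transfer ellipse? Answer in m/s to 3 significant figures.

v = 9450 m/s

In km: r₁ = 3.30 × 1.496×10^8 = 4.9368×10^8 km; r₂ = 0.658 × 1.496×10^8 = 9.84368×10^7 km.
Transfer-ellipse semi-major axis a_t = (r₁ + r₂)/2 = (4.9368×10^8 + 9.84368×10^7)/2 = 2.960584×10^8 km.
At apoapsis, r = 4.9368×10^8 km.
Vis-viva: v = √[μ(2/r − 1/a_t)] = √[1.327×10^11 × (2/4.9368×10^8 − 1/2.960584×10^8)] = 9.454 km/s.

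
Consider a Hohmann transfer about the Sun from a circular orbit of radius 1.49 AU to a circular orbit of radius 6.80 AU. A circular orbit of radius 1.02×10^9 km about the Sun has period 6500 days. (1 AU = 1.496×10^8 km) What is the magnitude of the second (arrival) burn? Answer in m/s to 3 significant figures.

Δv₂ = 4580 m/s

From Kepler's third law T² = 4π²r³/μ at r = 1.02×10^9 km, T = 6500 days = 6500 × 86400 s = 5.616×10^8 s: μ = 4π²r³/T² = 1.32833×10^11 km³/s².
In km: r₁ = 1.49 × 1.496×10^8 = 2.22904×10^8 km; r₂ = 6.80 × 1.496×10^8 = 1.01728×10^9 km.
The Hohmann ellipse has a_t = (r₁ + r₂)/2 = 6.20092×10^8 km.
On the circular orbit at r = 1.01728×10^9 km, v_c = √(μ/r) = 11.427 km/s.
Vis-viva on the transfer ellipse at r = 1.01728×10^9 km gives v_t = √[μ(2/r − 1/a_t)] = 6.8512 km/s.
Δv₂ = |v_t − v_c| = |6.8512 − 11.427| = 4.576 km/s.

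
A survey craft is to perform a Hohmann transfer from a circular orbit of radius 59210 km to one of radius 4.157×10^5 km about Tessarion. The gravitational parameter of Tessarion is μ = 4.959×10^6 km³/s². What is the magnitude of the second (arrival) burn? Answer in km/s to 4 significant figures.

The Hohmann ellipse has a_t = (r₁ + r₂)/2 = 2.37455×10^5 km.
Circular speed at r = 4.157×10^5 km: v_c = √(μ/r) = 3.454 km/s.
Transfer-orbit speed at the same r (vis-viva, a = a_t): v_t = √[μ(2/r − 1/a_t)] = 1.725 km/s.
Δv₂ = |v_t − v_c| = |1.725 − 3.454| = 1.729 km/s.

Δv₂ = 1.729 km/s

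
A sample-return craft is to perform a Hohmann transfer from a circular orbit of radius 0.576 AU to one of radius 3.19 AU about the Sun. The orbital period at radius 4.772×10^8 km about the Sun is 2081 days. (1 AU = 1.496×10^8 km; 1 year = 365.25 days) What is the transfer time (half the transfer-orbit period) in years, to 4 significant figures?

t = 1.292 years

From Kepler's third law T² = 4π²r³/μ at r = 4.772×10^8 km, T = 2081 days = 2081 × 86400 s = 1.797984×10^8 s: μ = 4π²r³/T² = 1.32706×10^11 km³/s².
In km: r₁ = 0.576 × 1.496×10^8 = 8.61696×10^7 km; r₂ = 3.19 × 1.496×10^8 = 4.77224×10^8 km.
Transfer-ellipse semi-major axis a_t = (r₁ + r₂)/2 = (8.61696×10^7 + 4.77224×10^8)/2 = 2.816968×10^8 km.
Transfer time t = π√(a_t³/μ) = π√((2.816968×10^8)³ / 1.32706×10^11) = 4.077×10^7 s.
Converting: 4.077×10^7 s ÷ 3.15576×10^7 s/year (365.25 × 86400) = 1.292 years.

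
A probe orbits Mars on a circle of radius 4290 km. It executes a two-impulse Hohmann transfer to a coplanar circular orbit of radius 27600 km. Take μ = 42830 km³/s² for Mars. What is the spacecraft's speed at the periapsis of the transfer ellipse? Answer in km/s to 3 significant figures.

v = 4.16 km/s

The Hohmann ellipse has a_t = (r₁ + r₂)/2 = 15945 km.
The periapsis of the transfer ellipse is at r = 4290 km.
Vis-viva: v = √[μ(2/r − 1/a_t)] = √[42830 × (2/4290 − 1/15945)] = 4.157 km/s.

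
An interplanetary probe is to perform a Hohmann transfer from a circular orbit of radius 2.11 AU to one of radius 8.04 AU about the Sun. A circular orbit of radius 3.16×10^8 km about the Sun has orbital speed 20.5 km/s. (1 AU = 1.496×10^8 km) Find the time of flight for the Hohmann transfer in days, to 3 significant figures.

From the circular-orbit relation v² = μ/r at r = 3.16×10^8 km: μ = v²r = (20.5)² × 3.16×10^8 = 1.32799×10^11 km³/s².
In km: r₁ = 2.11 × 1.496×10^8 = 3.15656×10^8 km; r₂ = 8.04 × 1.496×10^8 = 1.202784×10^9 km.
Semi-major axis of the transfer orbit: a_t = (3.15656×10^8 + 1.202784×10^9)/2 = 7.5922×10^8 km.
Transfer time t = π√(a_t³/μ) = π√((7.5922×10^8)³ / 1.32799×10^11) = 1.803×10^8 s.
Converting: 1.803×10^8 s ÷ 86400 s/day = 2090 days.

t = 2090 days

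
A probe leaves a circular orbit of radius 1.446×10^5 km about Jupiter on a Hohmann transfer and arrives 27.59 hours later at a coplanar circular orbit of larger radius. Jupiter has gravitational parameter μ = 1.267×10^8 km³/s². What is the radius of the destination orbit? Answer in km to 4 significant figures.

Transfer time t = 27.59 hours = 99324 s, and t = π√(a_t³/μ).
So a_t = (μ t²/π²)^(1/3) = (1.267×10^8 × (99324)² / π²)^(1/3) = 5.0218×10^5 km.
Since a_t = (r₁ + r₂)/2, r₂ = 2a_t − r₁ = 2×5.0218×10^5 − 1.446×10^5 = 8.5976×10^5 km.

r₂ = 8.598×10^5 km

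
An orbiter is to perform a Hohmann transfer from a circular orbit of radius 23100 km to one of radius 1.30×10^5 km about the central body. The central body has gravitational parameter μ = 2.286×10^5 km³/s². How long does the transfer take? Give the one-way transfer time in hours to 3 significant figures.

Semi-major axis of the transfer orbit: a_t = (23100 + 1.300×10^5)/2 = 76550 km.
By Kepler's third law the transfer-orbit period is T = 2π√(a_t³/μ), so t = T/2 = 1.392×10^5 s.
Converting: 1.392×10^5 s ÷ 3600 s/hour = 38.7 hours.

t = 38.7 hours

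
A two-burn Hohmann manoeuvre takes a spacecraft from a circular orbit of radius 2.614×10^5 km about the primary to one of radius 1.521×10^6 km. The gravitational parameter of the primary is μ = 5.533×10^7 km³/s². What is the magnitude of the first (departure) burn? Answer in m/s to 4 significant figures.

Δv₁ = 4458 m/s

The Hohmann ellipse has a_t = (r₁ + r₂)/2 = 8.912×10^5 km.
Circular speed at r = 2.614×10^5 km: v_c = √(μ/r) = 14.549 km/s.
Transfer-orbit speed at the same r (vis-viva, a = a_t): v_t = √[μ(2/r − 1/a_t)] = 19.007 km/s.
Δv₁ = |v_t − v_c| = |19.007 − 14.549| = 4.458 km/s.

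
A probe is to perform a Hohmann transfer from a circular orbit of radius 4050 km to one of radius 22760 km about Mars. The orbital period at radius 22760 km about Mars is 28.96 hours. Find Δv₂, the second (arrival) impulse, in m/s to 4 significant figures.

From Kepler's third law T² = 4π²r³/μ at r = 22760 km, T = 28.96 hours = 28.96 × 3600 s = 1.04256×10^5 s: μ = 4π²r³/T² = 42822.7 km³/s².
The Hohmann ellipse has a_t = (r₁ + r₂)/2 = 13405 km.
On the circular orbit at r = 22760 km, v_c = √(μ/r) = 1.37167 km/s.
Vis-viva on the transfer ellipse at r = 22760 km gives v_t = √[μ(2/r − 1/a_t)] = 0.753955 km/s.
Δv₂ = |v_t − v_c| = |0.753955 − 1.37167| = 0.6177 km/s.

Δv₂ = 617.7 m/s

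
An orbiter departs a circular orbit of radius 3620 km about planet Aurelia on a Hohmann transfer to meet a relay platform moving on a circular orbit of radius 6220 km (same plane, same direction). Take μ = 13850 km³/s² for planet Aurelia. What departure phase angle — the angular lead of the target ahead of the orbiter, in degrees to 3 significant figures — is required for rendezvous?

Semi-major axis of the transfer orbit: a_t = (3620 + 6220)/2 = 4920 km.
Transfer time t = π√(a_t³/μ) = 9212 s.
Target angular speed ω₂ = √(μ/r₂³) = 2.399×10^-4 rad/s.
Angle swept by the target during transfer: ω₂·t = 2.210 rad = 126.6°.
Arrival is 180° from departure on the ellipse, so φ = 180° − 126.6° = 53.4°.

φ = 53.4°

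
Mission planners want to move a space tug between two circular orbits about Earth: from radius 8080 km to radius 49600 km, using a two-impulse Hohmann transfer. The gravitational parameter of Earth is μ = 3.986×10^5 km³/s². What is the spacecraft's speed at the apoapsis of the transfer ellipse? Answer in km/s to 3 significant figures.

Semi-major axis of the transfer orbit: a_t = (8080 + 49600)/2 = 28840 km.
The apoapsis of the transfer ellipse is at r = 49600 km.
Applying v² = μ(2/r − 1/a_t): v = 1.500 km/s.

v = 1.50 km/s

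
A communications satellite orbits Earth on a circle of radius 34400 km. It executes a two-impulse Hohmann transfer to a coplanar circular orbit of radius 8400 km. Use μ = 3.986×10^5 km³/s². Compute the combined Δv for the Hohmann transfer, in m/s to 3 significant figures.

Semi-major axis of the transfer orbit: a_t = (34400 + 8400)/2 = 21400 km.
Circular speed at r₁: v₁ = √(μ/r₁) = √(3.986×10^5/34400) = 3.40400 km/s.
Transfer-orbit speed at r₁ (v² = μ(2/r − 1/a)): v_a = √[μ(2/r₁ − 1/a_t)] = 2.13266 km/s.
First burn Δv₁ = |v_a − v₁| = 1.27134 km/s.
At r₂, v₂ = √(μ/r₂) = 6.88857 km/s.
Transfer-orbit speed at r₂: v_p = √[μ(2/r₂ − 1/a_t)] = 8.73376 km/s.
Second burn Δv₂ = |v₂ − v_p| = 1.84519 km/s.
Total Δv = Δv₁ + Δv₂ = 3.117 km/s.

Δv = 3120 m/s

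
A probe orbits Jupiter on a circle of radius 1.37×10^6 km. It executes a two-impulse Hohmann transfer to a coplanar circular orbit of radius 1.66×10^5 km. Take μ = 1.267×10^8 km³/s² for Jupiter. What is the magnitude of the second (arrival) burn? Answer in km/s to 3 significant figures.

Δv₂ = 9.27 km/s

Transfer-ellipse semi-major axis a_t = (r₁ + r₂)/2 = (1.370×10^6 + 1.660×10^5)/2 = 7.680×10^5 km.
On the circular orbit at r = 1.660×10^5 km, v_c = √(μ/r) = 27.627 km/s.
Vis-viva on the transfer ellipse at r = 1.660×10^5 km gives v_t = √[μ(2/r − 1/a_t)] = 36.899 km/s.
Δv₂ = |v_t − v_c| = |36.899 − 27.627| = 9.272 km/s.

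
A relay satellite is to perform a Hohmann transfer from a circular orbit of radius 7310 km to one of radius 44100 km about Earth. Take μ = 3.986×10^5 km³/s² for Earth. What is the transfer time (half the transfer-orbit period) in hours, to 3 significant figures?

t = 5.70 hours

The Hohmann ellipse has a_t = (r₁ + r₂)/2 = 25705 km.
Half the transfer-orbit period gives t = π√(a_t³/μ) = 20510 s.
Converting: 20510 s ÷ 3600 s/hour = 5.70 hours.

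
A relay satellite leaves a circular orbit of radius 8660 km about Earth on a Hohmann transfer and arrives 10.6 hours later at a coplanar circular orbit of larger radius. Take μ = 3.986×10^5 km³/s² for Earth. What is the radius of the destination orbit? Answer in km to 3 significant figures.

r₂ = 69100 km

Transfer time t = 10.6 hours = 38160 s, and t = π√(a_t³/μ).
So a_t = (μ t²/π²)^(1/3) = (3.986×10^5 × (38160)² / π²)^(1/3) = 38888 km.
Since a_t = (r₁ + r₂)/2, r₂ = 2a_t − r₁ = 2×38888 − 8660 = 69116 km.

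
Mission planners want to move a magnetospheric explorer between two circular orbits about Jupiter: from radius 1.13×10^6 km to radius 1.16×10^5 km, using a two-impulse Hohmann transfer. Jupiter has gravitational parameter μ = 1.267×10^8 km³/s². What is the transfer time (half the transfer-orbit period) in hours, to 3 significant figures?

t = 38.1 hours

The Hohmann ellipse has a_t = (r₁ + r₂)/2 = 6.230×10^5 km.
By Kepler's third law the transfer-orbit period is T = 2π√(a_t³/μ), so t = T/2 = 1.372×10^5 s.
Converting: 1.372×10^5 s ÷ 3600 s/hour = 38.1 hours.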